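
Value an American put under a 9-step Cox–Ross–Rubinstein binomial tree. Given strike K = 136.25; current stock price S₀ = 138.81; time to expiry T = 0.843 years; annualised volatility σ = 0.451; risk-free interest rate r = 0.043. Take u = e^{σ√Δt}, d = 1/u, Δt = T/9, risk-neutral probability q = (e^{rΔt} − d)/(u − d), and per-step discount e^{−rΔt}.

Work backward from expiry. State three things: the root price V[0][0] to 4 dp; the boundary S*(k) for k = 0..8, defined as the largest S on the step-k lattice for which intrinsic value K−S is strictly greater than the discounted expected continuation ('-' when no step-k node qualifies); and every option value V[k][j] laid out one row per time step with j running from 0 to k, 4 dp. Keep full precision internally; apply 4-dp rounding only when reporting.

Δt=0.09367, u=1.14801, d=0.87107, q=0.48012, disc=e^(-rΔt)=0.99598
k=9 terminal: V=max(K-S,0) → 96.1712 83.4292 66.6362 44.5043 15.3362 0.0000 0.0000 0.0000 0.0000 0.0000
k=8: j=0 S=46.0109 intr=90.2391 cont=89.6915 V=90.2391[EX]; j=1 S=60.6388 intr=75.6112 cont=75.0636 V=75.6112[EX]; j=2 S=79.9172 intr=56.3328 cont=55.7851 V=56.3328[EX]; j=3 S=105.3248 intr=30.9252 cont=30.3775 V=30.9252[EX]; j=4 S=138.8100 intr=0.0000 cont=7.9410 V=7.9410[hold]; j=5 S=182.9409 intr=0.0000 cont=0.0000 V=0.0000[hold]; j=6 S=241.1021 intr=0.0000 cont=0.0000 V=0.0000[hold]; j=7 S=317.7541 intr=0.0000 cont=0.0000 V=0.0000[hold]; j=8 S=418.7755 intr=0.0000 cont=0.0000 V=0.0000[hold]  S*(8)=105.3248
k=7: j=0 S=52.8208 intr=83.4292 cont=82.8815 V=83.4292[EX]; j=1 S=69.6138 intr=66.6362 cont=66.0885 V=66.6362[EX]; j=2 S=91.7457 intr=44.5043 cont=43.9567 V=44.5043[EX]; j=3 S=120.9138 intr=15.3362 cont=19.8100 V=19.8100[hold]; j=4 S=159.3550 intr=0.0000 cont=4.1117 V=4.1117[hold]; j=5 S=210.0177 intr=0.0000 cont=0.0000 V=0.0000[hold]; j=6 S=276.7872 intr=0.0000 cont=0.0000 V=0.0000[hold]; j=7 S=364.7843 intr=0.0000 cont=0.0000 V=0.0000[hold]  S*(7)=91.7457
k=6: j=0 S=60.6388 intr=75.6112 cont=75.0636 V=75.6112[EX]; j=1 S=79.9172 intr=56.3328 cont=55.7851 V=56.3328[EX]; j=2 S=105.3248 intr=30.9252 cont=32.5169 V=32.5169[hold]; j=3 S=138.8100 intr=0.0000 cont=12.2236 V=12.2236[hold]; j=4 S=182.9409 intr=0.0000 cont=2.1290 V=2.1290[hold]; j=5 S=241.1021 intr=0.0000 cont=0.0000 V=0.0000[hold]; j=6 S=317.7541 intr=0.0000 cont=0.0000 V=0.0000[hold]  S*(6)=79.9172
k=5: j=0 S=69.6138 intr=66.6362 cont=66.0885 V=66.6362[EX]; j=1 S=91.7457 intr=44.5043 cont=44.7178 V=44.7178[hold]; j=2 S=120.9138 intr=15.3362 cont=22.6821 V=22.6821[hold]; j=3 S=159.3550 intr=0.0000 cont=7.3473 V=7.3473[hold]; j=4 S=210.0177 intr=0.0000 cont=1.1024 V=1.1024[hold]; j=5 S=276.7872 intr=0.0000 cont=0.0000 V=0.0000[hold]  S*(5)=69.6138
k=4: j=0 S=79.9172 intr=56.3328 cont=55.8872 V=56.3328[EX]; j=1 S=105.3248 intr=30.9252 cont=34.0008 V=34.0008[hold]; j=2 S=138.8100 intr=0.0000 cont=15.2580 V=15.2580[hold]; j=3 S=182.9409 intr=0.0000 cont=4.3315 V=4.3315[hold]; j=4 S=241.1021 intr=0.0000 cont=0.5708 V=0.5708[hold]  S*(4)=79.9172
k=3: j=0 S=91.7457 intr=44.5043 cont=45.4274 V=45.4274[hold]; j=1 S=120.9138 intr=15.3362 cont=24.9015 V=24.9015[hold]; j=2 S=159.3550 intr=0.0000 cont=9.9717 V=9.9717[hold]; j=3 S=210.0177 intr=0.0000 cont=2.5158 V=2.5158[hold]  S*(3)=-
k=2: j=0 S=105.3248 intr=30.9252 cont=35.4295 V=35.4295[hold]; j=1 S=138.8100 intr=0.0000 cont=17.6621 V=17.6621[hold]; j=2 S=182.9409 intr=0.0000 cont=6.3663 V=6.3663[hold]  S*(2)=-
k=1: j=0 S=120.9138 intr=15.3362 cont=26.7909 V=26.7909[hold]; j=1 S=159.3550 intr=0.0000 cont=12.1896 V=12.1896[hold]  S*(1)=-
k=0: j=0 S=138.8100 intr=0.0000 cont=19.7010 V=19.7010[hold]  S*(0)=-

price = 19.7010
boundary = - - - - 79.9172 69.6138 79.9172 91.7457 105.3248
tree:
19.7010
26.7909 12.1896
35.4295 17.6621 6.3663
45.4274 24.9015 9.9717 2.5158
56.3328 34.0008 15.2580 4.3315 0.5708
66.6362 44.7178 22.6821 7.3473 1.1024 0.0000
75.6112 56.3328 32.5169 12.2236 2.1290 0.0000 0.0000
83.4292 66.6362 44.5043 19.8100 4.1117 0.0000 0.0000 0.0000
90.2391 75.6112 56.3328 30.9252 7.9410 0.0000 0.0000 0.0000 0.0000
96.1712 83.4292 66.6362 44.5043 15.3362 0.0000 0.0000 0.0000 0.0000 0.0000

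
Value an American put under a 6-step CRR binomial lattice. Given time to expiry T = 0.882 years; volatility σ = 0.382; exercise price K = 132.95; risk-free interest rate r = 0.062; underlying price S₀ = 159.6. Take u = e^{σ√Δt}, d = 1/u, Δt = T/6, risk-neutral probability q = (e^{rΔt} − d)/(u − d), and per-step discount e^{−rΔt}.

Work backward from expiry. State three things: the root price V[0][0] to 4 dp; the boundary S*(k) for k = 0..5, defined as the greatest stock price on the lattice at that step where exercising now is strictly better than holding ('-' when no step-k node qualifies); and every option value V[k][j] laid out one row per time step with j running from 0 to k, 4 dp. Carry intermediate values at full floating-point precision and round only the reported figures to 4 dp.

Δt=0.14700  u=1.15773  d=0.86376  q=0.49459  discount=0.99093
step 6 (expiry): payoffs max(K−S,0) = 66.6689 44.1109 13.8756 0.0000 0.0000 0.0000 0.0000
step 5: (k=5,j=0): S=76.7356, (K−S)⁺=56.2144, hold=55.0082 ⇒ V=56.2144 exercise | (k=5,j=1): S=102.8516, (K−S)⁺=30.0984, hold=28.8921 ⇒ V=30.0984 exercise | (k=5,j=2): S=137.8560, (K−S)⁺=0.0000, hold=6.9492 ⇒ V=6.9492 continue | (k=5,j=3): S=184.7737, (K−S)⁺=0.0000, hold=0.0000 ⇒ V=0.0000 continue | (k=5,j=4): S=247.6592, (K−S)⁺=0.0000, hold=0.0000 ⇒ V=0.0000 continue | (k=5,j=5): S=331.9471, (K−S)⁺=0.0000, hold=0.0000 ⇒ V=0.0000 continue  boundary S*=102.8516
step 4: (k=4,j=0): S=88.8391, (K−S)⁺=44.1109, hold=42.9047 ⇒ V=44.1109 exercise | (k=4,j=1): S=119.0744, (K−S)⁺=13.8756, hold=18.4797 ⇒ V=18.4797 continue | (k=4,j=2): S=159.6000, (K−S)⁺=0.0000, hold=3.4803 ⇒ V=3.4803 continue | (k=4,j=3): S=213.9180, (K−S)⁺=0.0000, hold=0.0000 ⇒ V=0.0000 continue | (k=4,j=4): S=286.7225, (K−S)⁺=0.0000, hold=0.0000 ⇒ V=0.0000 continue  boundary S*=88.8391
step 3: (k=3,j=0): S=102.8516, (K−S)⁺=30.0984, hold=31.1487 ⇒ V=31.1487 continue | (k=3,j=1): S=137.8560, (K−S)⁺=0.0000, hold=10.9607 ⇒ V=10.9607 continue | (k=3,j=2): S=184.7737, (K−S)⁺=0.0000, hold=1.7430 ⇒ V=1.7430 continue | (k=3,j=3): S=247.6592, (K−S)⁺=0.0000, hold=0.0000 ⇒ V=0.0000 continue  boundary S*=-
step 2: (k=2,j=0): S=119.0744, (K−S)⁺=13.8756, hold=20.9718 ⇒ V=20.9718 continue | (k=2,j=1): S=159.6000, (K−S)⁺=0.0000, hold=6.3436 ⇒ V=6.3436 continue | (k=2,j=2): S=213.9180, (K−S)⁺=0.0000, hold=0.8729 ⇒ V=0.8729 continue  boundary S*=-
step 1: (k=1,j=0): S=137.8560, (K−S)⁺=0.0000, hold=13.6121 ⇒ V=13.6121 continue | (k=1,j=1): S=184.7737, (K−S)⁺=0.0000, hold=3.6048 ⇒ V=3.6048 continue  boundary S*=-
step 0: (k=0,j=0): S=159.6000, (K−S)⁺=0.0000, hold=8.5840 ⇒ V=8.5840 continue  boundary S*=-

price = 8.5840
boundary = - - - - 88.8391 102.8516
tree:
8.5840
13.6121 3.6048
20.9718 6.3436 0.8729
31.1487 10.9607 1.7430 0.0000
44.1109 18.4797 3.4803 0.0000 0.0000
56.2144 30.0984 6.9492 0.0000 0.0000 0.0000
66.6689 44.1109 13.8756 0.0000 0.0000 0.0000 0.0000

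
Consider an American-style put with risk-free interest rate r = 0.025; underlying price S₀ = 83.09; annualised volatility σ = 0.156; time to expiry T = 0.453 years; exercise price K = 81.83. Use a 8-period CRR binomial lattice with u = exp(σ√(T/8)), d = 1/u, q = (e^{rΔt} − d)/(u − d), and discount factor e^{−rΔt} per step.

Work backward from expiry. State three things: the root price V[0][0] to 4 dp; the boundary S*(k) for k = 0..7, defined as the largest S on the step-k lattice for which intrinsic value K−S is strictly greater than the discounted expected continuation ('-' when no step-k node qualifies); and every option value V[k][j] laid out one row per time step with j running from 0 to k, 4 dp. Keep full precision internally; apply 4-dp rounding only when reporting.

params: Δt=0.05663 u=1.03782 d=0.96356 q=0.50980 e^(-rΔt)=0.99859
t_8 payoffs: 20.0889 15.3305 10.2055 4.6855 0.0000 0.0000 0.0000 0.0000 0.0000
t_7: node(7,0) S=64.0761 payoff=17.7539 vs cont=17.6381 → 17.7539 [stop]  node(7,1) S=69.0144 payoff=12.8156 vs cont=12.6998 → 12.8156 [stop]  node(7,2) S=74.3333 payoff=7.4967 vs cont=7.3809 → 7.4967 [stop]  node(7,3) S=80.0621 payoff=1.7679 vs cont=2.2936 → 2.2936 [wait]  node(7,4) S=86.2324 payoff=0.0000 vs cont=0.0000 → 0.0000 [wait]  node(7,5) S=92.8783 payoff=0.0000 vs cont=0.0000 → 0.0000 [wait]  node(7,6) S=100.0363 payoff=0.0000 vs cont=0.0000 → 0.0000 [wait]  node(7,7) S=107.7460 payoff=0.0000 vs cont=0.0000 → 0.0000 [wait]  ⇒ S*(7)=74.3333
t_6: node(6,0) S=66.4995 payoff=15.3305 vs cont=15.2148 → 15.3305 [stop]  node(6,1) S=71.6245 payoff=10.2055 vs cont=10.0897 → 10.2055 [stop]  node(6,2) S=77.1445 payoff=4.6855 vs cont=4.8373 → 4.8373 [wait]  node(6,3) S=83.0900 payoff=0.0000 vs cont=1.1227 → 1.1227 [wait]  node(6,4) S=89.4937 payoff=0.0000 vs cont=0.0000 → 0.0000 [wait]  node(6,5) S=96.3909 payoff=0.0000 vs cont=0.0000 → 0.0000 [wait]  node(6,6) S=103.8196 payoff=0.0000 vs cont=0.0000 → 0.0000 [wait]  ⇒ S*(6)=71.6245
t_5: node(5,0) S=69.0144 payoff=12.8156 vs cont=12.6998 → 12.8156 [stop]  node(5,1) S=74.3333 payoff=7.4967 vs cont=7.4582 → 7.4967 [stop]  node(5,2) S=80.0621 payoff=1.7679 vs cont=2.9395 → 2.9395 [wait]  node(5,3) S=86.2324 payoff=0.0000 vs cont=0.5496 → 0.5496 [wait]  node(5,4) S=92.8783 payoff=0.0000 vs cont=0.0000 → 0.0000 [wait]  node(5,5) S=100.0363 payoff=0.0000 vs cont=0.0000 → 0.0000 [wait]  ⇒ S*(5)=74.3333
t_4: node(4,0) S=71.6245 payoff=10.2055 vs cont=10.0897 → 10.2055 [stop]  node(4,1) S=77.1445 payoff=4.6855 vs cont=5.1661 → 5.1661 [wait]  node(4,2) S=83.0900 payoff=0.0000 vs cont=1.7187 → 1.7187 [wait]  node(4,3) S=89.4937 payoff=0.0000 vs cont=0.2690 → 0.2690 [wait]  node(4,4) S=96.3909 payoff=0.0000 vs cont=0.0000 → 0.0000 [wait]  ⇒ S*(4)=71.6245
t_3: node(3,0) S=74.3333 payoff=7.4967 vs cont=7.6256 → 7.6256 [wait]  node(3,1) S=80.0621 payoff=1.7679 vs cont=3.4038 → 3.4038 [wait]  node(3,2) S=86.2324 payoff=0.0000 vs cont=0.9783 → 0.9783 [wait]  node(3,3) S=92.8783 payoff=0.0000 vs cont=0.1317 → 0.1317 [wait]  ⇒ S*(3)=-
t_2: node(2,0) S=77.1445 payoff=4.6855 vs cont=5.4656 → 5.4656 [wait]  node(2,1) S=83.0900 payoff=0.0000 vs cont=2.1642 → 2.1642 [wait]  node(2,2) S=89.4937 payoff=0.0000 vs cont=0.5459 → 0.5459 [wait]  ⇒ S*(2)=-
t_1: node(1,0) S=80.0621 payoff=1.7679 vs cont=3.7772 → 3.7772 [wait]  node(1,1) S=86.2324 payoff=0.0000 vs cont=1.3373 → 1.3373 [wait]  ⇒ S*(1)=-
t_0: node(0,0) S=83.0900 payoff=0.0000 vs cont=2.5298 → 2.5298 [wait]  ⇒ S*(0)=-

price = 2.5298
boundary = - - - - 71.6245 74.3333 71.6245 74.3333
tree:
2.5298
3.7772 1.3373
5.4656 2.1642 0.5459
7.6256 3.4038 0.9783 0.1317
10.2055 5.1661 1.7187 0.2690 0.0000
12.8156 7.4967 2.9395 0.5496 0.0000 0.0000
15.3305 10.2055 4.8373 1.1227 0.0000 0.0000 0.0000
17.7539 12.8156 7.4967 2.2936 0.0000 0.0000 0.0000 0.0000
20.0889 15.3305 10.2055 4.6855 0.0000 0.0000 0.0000 0.0000 0.0000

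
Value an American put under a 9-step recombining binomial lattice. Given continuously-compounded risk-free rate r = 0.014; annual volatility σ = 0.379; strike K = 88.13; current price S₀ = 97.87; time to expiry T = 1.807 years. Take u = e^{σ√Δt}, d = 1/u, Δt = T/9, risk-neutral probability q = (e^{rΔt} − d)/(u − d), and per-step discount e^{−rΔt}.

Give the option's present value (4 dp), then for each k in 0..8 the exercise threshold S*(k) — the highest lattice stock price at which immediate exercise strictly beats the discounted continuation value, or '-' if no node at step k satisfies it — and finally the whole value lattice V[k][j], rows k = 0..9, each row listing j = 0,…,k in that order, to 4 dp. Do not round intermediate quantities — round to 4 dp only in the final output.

params: Δt=0.20078 u=1.18510 d=0.84381 q=0.46589 e^(-rΔt)=0.99719
t_9 payoffs: 66.9039 58.3190 46.2619 29.3283 5.5459 0.0000 0.0000 0.0000 0.0000 0.0000
t_8: node(8,0) S=25.1549 payoff=62.9751 vs cont=62.7277 → 62.9751 [stop]  node(8,1) S=35.3289 payoff=52.8011 vs cont=52.5537 → 52.8011 [stop]  node(8,2) S=49.6177 payoff=38.5123 vs cont=38.2649 → 38.5123 [stop]  node(8,3) S=69.6856 payoff=18.4444 vs cont=18.1970 → 18.4444 [stop]  node(8,4) S=97.8700 payoff=0.0000 vs cont=2.9538 → 2.9538 [wait]  node(8,5) S=137.4536 payoff=0.0000 vs cont=0.0000 → 0.0000 [wait]  node(8,6) S=193.0468 payoff=0.0000 vs cont=0.0000 → 0.0000 [wait]  node(8,7) S=271.1248 payoff=0.0000 vs cont=0.0000 → 0.0000 [wait]  node(8,8) S=380.7815 payoff=0.0000 vs cont=0.0000 → 0.0000 [wait]  ⇒ S*(8)=69.6856
t_7: node(7,0) S=29.8110 payoff=58.3190 vs cont=58.0716 → 58.3190 [stop]  node(7,1) S=41.8681 payoff=46.2619 vs cont=46.0145 → 46.2619 [stop]  node(7,2) S=58.8017 payoff=29.3283 vs cont=29.0809 → 29.3283 [stop]  node(7,3) S=82.5841 payoff=5.5459 vs cont=11.1959 → 11.1959 [wait]  node(7,4) S=115.9853 payoff=0.0000 vs cont=1.5732 → 1.5732 [wait]  node(7,5) S=162.8956 payoff=0.0000 vs cont=0.0000 → 0.0000 [wait]  node(7,6) S=228.7789 payoff=0.0000 vs cont=0.0000 → 0.0000 [wait]  node(7,7) S=321.3087 payoff=0.0000 vs cont=0.0000 → 0.0000 [wait]  ⇒ S*(7)=58.8017
t_6: node(6,0) S=35.3289 payoff=52.8011 vs cont=52.5537 → 52.8011 [stop]  node(6,1) S=49.6177 payoff=38.5123 vs cont=38.2649 → 38.5123 [stop]  node(6,2) S=69.6856 payoff=18.4444 vs cont=20.8219 → 20.8219 [wait]  node(6,3) S=97.8700 payoff=0.0000 vs cont=6.6939 → 6.6939 [wait]  node(6,4) S=137.4536 payoff=0.0000 vs cont=0.8379 → 0.8379 [wait]  node(6,5) S=193.0468 payoff=0.0000 vs cont=0.0000 → 0.0000 [wait]  node(6,6) S=271.1248 payoff=0.0000 vs cont=0.0000 → 0.0000 [wait]  ⇒ S*(6)=49.6177
t_5: node(5,0) S=41.8681 payoff=46.2619 vs cont=46.0145 → 46.2619 [stop]  node(5,1) S=58.8017 payoff=29.3283 vs cont=30.1855 → 30.1855 [wait]  node(5,2) S=82.5841 payoff=5.5459 vs cont=14.1998 → 14.1998 [wait]  node(5,3) S=115.9853 payoff=0.0000 vs cont=3.9545 → 3.9545 [wait]  node(5,4) S=162.8956 payoff=0.0000 vs cont=0.4463 → 0.4463 [wait]  node(5,5) S=228.7789 payoff=0.0000 vs cont=0.0000 → 0.0000 [wait]  ⇒ S*(5)=41.8681
t_4: node(4,0) S=49.6177 payoff=38.5123 vs cont=38.6632 → 38.6632 [wait]  node(4,1) S=69.6856 payoff=18.4444 vs cont=22.6740 → 22.6740 [wait]  node(4,2) S=97.8700 payoff=0.0000 vs cont=9.4001 → 9.4001 [wait]  node(4,3) S=137.4536 payoff=0.0000 vs cont=2.3135 → 2.3135 [wait]  node(4,4) S=193.0468 payoff=0.0000 vs cont=0.2377 → 0.2377 [wait]  ⇒ S*(4)=-
t_3: node(3,0) S=58.8017 payoff=29.3283 vs cont=31.1263 → 31.1263 [wait]  node(3,1) S=82.5841 payoff=5.5459 vs cont=16.4435 → 16.4435 [wait]  node(3,2) S=115.9853 payoff=0.0000 vs cont=6.0814 → 6.0814 [wait]  node(3,3) S=162.8956 payoff=0.0000 vs cont=1.3426 → 1.3426 [wait]  ⇒ S*(3)=-
t_2: node(2,0) S=69.6856 payoff=18.4444 vs cont=24.2175 → 24.2175 [wait]  node(2,1) S=97.8700 payoff=0.0000 vs cont=11.5833 → 11.5833 [wait]  node(2,2) S=137.4536 payoff=0.0000 vs cont=3.8628 → 3.8628 [wait]  ⇒ S*(2)=-
t_1: node(1,0) S=82.5841 payoff=5.5459 vs cont=18.2799 → 18.2799 [wait]  node(1,1) S=115.9853 payoff=0.0000 vs cont=7.9639 → 7.9639 [wait]  ⇒ S*(1)=-
t_0: node(0,0) S=97.8700 payoff=0.0000 vs cont=13.4359 → 13.4359 [wait]  ⇒ S*(0)=-

price = 13.4359
boundary = - - - - - 41.8681 49.6177 58.8017 69.6856
tree:
13.4359
18.2799 7.9639
24.2175 11.5833 3.8628
31.1263 16.4435 6.0814 1.3426
38.6632 22.6740 9.4001 2.3135 0.2377
46.2619 30.1855 14.1998 3.9545 0.4463 0.0000
52.8011 38.5123 20.8219 6.6939 0.8379 0.0000 0.0000
58.3190 46.2619 29.3283 11.1959 1.5732 0.0000 0.0000 0.0000
62.9751 52.8011 38.5123 18.4444 2.9538 0.0000 0.0000 0.0000 0.0000
66.9039 58.3190 46.2619 29.3283 5.5459 0.0000 0.0000 0.0000 0.0000 0.0000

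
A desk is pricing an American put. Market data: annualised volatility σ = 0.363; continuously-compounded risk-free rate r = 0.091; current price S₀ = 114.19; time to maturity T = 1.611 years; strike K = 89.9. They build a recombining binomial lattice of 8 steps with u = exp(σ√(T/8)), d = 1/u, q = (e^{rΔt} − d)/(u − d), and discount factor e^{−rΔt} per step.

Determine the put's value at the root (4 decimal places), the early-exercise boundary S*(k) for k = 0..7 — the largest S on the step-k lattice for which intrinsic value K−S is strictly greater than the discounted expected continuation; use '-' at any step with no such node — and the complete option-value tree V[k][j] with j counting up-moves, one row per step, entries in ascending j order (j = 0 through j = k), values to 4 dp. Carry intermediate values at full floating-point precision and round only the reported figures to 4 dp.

price = 5.5744
boundary = - - - - 59.5181 50.5714 59.5181 70.0477
tree:
5.5744
8.8996 2.6537
13.8415 4.5811 0.9401
20.8768 7.7357 1.7849 0.1810
30.3819 12.7054 3.3494 0.3808 0.0000
39.3286 20.1307 6.1927 0.8011 0.0000 0.0000
46.9305 30.3819 11.2324 1.6854 0.0000 0.0000 0.0000
53.3897 39.3286 19.8523 3.5459 0.0000 0.0000 0.0000 0.0000
58.8779 46.9305 30.3819 7.4599 0.0000 0.0000 0.0000 0.0000 0.0000

Δt=0.20137, u=1.17691, d=0.84968, q=0.51588, disc=e^(-rΔt)=0.98184
k=8 terminal: V=max(K-S,0) → 58.8779 46.9305 30.3819 7.4599 0.0000 0.0000 0.0000 0.0000 0.0000
k=7: j=0 S=36.5103 intr=53.3897 cont=51.7573 V=53.3897[EX]; j=1 S=50.5714 intr=39.3286 cont=37.6962 V=39.3286[EX]; j=2 S=70.0477 intr=19.8523 cont=18.2198 V=19.8523[EX]; j=3 S=97.0249 intr=0.0000 cont=3.5459 V=3.5459[hold]; j=4 S=134.3918 intr=0.0000 cont=0.0000 V=0.0000[hold]; j=5 S=186.1496 intr=0.0000 cont=0.0000 V=0.0000[hold]; j=6 S=257.8407 intr=0.0000 cont=0.0000 V=0.0000[hold]; j=7 S=357.1419 intr=0.0000 cont=0.0000 V=0.0000[hold]  S*(7)=70.0477
k=6: j=0 S=42.9695 intr=46.9305 cont=45.2981 V=46.9305[EX]; j=1 S=59.5181 intr=30.3819 cont=28.7494 V=30.3819[EX]; j=2 S=82.4401 intr=7.4599 cont=11.2324 V=11.2324[hold]; j=3 S=114.1900 intr=0.0000 cont=1.6854 V=1.6854[hold]; j=4 S=158.1676 intr=0.0000 cont=0.0000 V=0.0000[hold]; j=5 S=219.0820 intr=0.0000 cont=0.0000 V=0.0000[hold]; j=6 S=303.4562 intr=0.0000 cont=0.0000 V=0.0000[hold]  S*(6)=59.5181
k=5: j=0 S=50.5714 intr=39.3286 cont=37.6962 V=39.3286[EX]; j=1 S=70.0477 intr=19.8523 cont=20.1307 V=20.1307[hold]; j=2 S=97.0249 intr=0.0000 cont=6.1927 V=6.1927[hold]; j=3 S=134.3918 intr=0.0000 cont=0.8011 V=0.8011[hold]; j=4 S=186.1496 intr=0.0000 cont=0.0000 V=0.0000[hold]; j=5 S=257.8407 intr=0.0000 cont=0.0000 V=0.0000[hold]  S*(5)=50.5714
k=4: j=0 S=59.5181 intr=30.3819 cont=28.8904 V=30.3819[EX]; j=1 S=82.4401 intr=7.4599 cont=12.7054 V=12.7054[hold]; j=2 S=114.1900 intr=0.0000 cont=3.3494 V=3.3494[hold]; j=3 S=158.1676 intr=0.0000 cont=0.3808 V=0.3808[hold]; j=4 S=219.0820 intr=0.0000 cont=0.0000 V=0.0000[hold]  S*(4)=59.5181
k=3: j=0 S=70.0477 intr=19.8523 cont=20.8768 V=20.8768[hold]; j=1 S=97.0249 intr=0.0000 cont=7.7357 V=7.7357[hold]; j=2 S=134.3918 intr=0.0000 cont=1.7849 V=1.7849[hold]; j=3 S=186.1496 intr=0.0000 cont=0.1810 V=0.1810[hold]  S*(3)=-
k=2: j=0 S=82.4401 intr=7.4599 cont=13.8415 V=13.8415[hold]; j=1 S=114.1900 intr=0.0000 cont=4.5811 V=4.5811[hold]; j=2 S=158.1676 intr=0.0000 cont=0.9401 V=0.9401[hold]  S*(2)=-
k=1: j=0 S=97.0249 intr=0.0000 cont=8.8996 V=8.8996[hold]; j=1 S=134.3918 intr=0.0000 cont=2.6537 V=2.6537[hold]  S*(1)=-
k=0: j=0 S=114.1900 intr=0.0000 cont=5.5744 V=5.5744[hold]  S*(0)=-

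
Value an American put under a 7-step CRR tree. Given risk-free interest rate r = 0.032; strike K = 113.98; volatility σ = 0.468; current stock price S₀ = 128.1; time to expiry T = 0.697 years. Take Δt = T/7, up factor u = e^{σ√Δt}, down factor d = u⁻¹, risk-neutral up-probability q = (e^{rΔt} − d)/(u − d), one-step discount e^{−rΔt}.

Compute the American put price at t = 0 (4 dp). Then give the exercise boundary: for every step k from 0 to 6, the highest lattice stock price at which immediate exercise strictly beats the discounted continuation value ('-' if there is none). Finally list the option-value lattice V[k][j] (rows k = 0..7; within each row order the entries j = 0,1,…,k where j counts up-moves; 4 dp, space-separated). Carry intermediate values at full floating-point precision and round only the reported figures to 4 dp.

params: Δt=0.09957 u=1.15914 d=0.86271 q=0.47391 e^(-rΔt)=0.99682
t_7 payoffs: 68.4181 52.7630 31.7286 3.4669 0.0000 0.0000 0.0000 0.0000
t_6: node(6,0) S=52.8125 payoff=61.1675 vs cont=60.8049 → 61.1675 [stop]  node(6,1) S=70.9590 payoff=43.0210 vs cont=42.6584 → 43.0210 [stop]  node(6,2) S=95.3407 payoff=18.6393 vs cont=18.2767 → 18.6393 [stop]  node(6,3) S=128.1000 payoff=0.0000 vs cont=1.8181 → 1.8181 [wait]  node(6,4) S=172.1154 payoff=0.0000 vs cont=0.0000 → 0.0000 [wait]  node(6,5) S=231.2547 payoff=0.0000 vs cont=0.0000 → 0.0000 [wait]  node(6,6) S=310.7143 payoff=0.0000 vs cont=0.0000 → 0.0000 [wait]  ⇒ S*(6)=95.3407
t_5: node(5,0) S=61.2170 payoff=52.7630 vs cont=52.4004 → 52.7630 [stop]  node(5,1) S=82.2514 payoff=31.7286 vs cont=31.3661 → 31.7286 [stop]  node(5,2) S=110.5131 payoff=3.4669 vs cont=10.6336 → 10.6336 [wait]  node(5,3) S=148.4857 payoff=0.0000 vs cont=0.9534 → 0.9534 [wait]  node(5,4) S=199.5057 payoff=0.0000 vs cont=0.0000 → 0.0000 [wait]  node(5,5) S=268.0562 payoff=0.0000 vs cont=0.0000 → 0.0000 [wait]  ⇒ S*(5)=82.2514
t_4: node(4,0) S=70.9590 payoff=43.0210 vs cont=42.6584 → 43.0210 [stop]  node(4,1) S=95.3407 payoff=18.6393 vs cont=21.6623 → 21.6623 [wait]  node(4,2) S=128.1000 payoff=0.0000 vs cont=6.0268 → 6.0268 [wait]  node(4,3) S=172.1154 payoff=0.0000 vs cont=0.5000 → 0.5000 [wait]  node(4,4) S=231.2547 payoff=0.0000 vs cont=0.0000 → 0.0000 [wait]  ⇒ S*(4)=70.9590
t_3: node(3,0) S=82.2514 payoff=31.7286 vs cont=32.7941 → 32.7941 [wait]  node(3,1) S=110.5131 payoff=3.4669 vs cont=14.2070 → 14.2070 [wait]  node(3,2) S=148.4857 payoff=0.0000 vs cont=3.3967 → 3.3967 [wait]  node(3,3) S=199.5057 payoff=0.0000 vs cont=0.2622 → 0.2622 [wait]  ⇒ S*(3)=-
t_2: node(2,0) S=95.3407 payoff=18.6393 vs cont=23.9092 → 23.9092 [wait]  node(2,1) S=128.1000 payoff=0.0000 vs cont=9.0550 → 9.0550 [wait]  node(2,2) S=172.1154 payoff=0.0000 vs cont=1.9051 → 1.9051 [wait]  ⇒ S*(2)=-
t_1: node(1,0) S=110.5131 payoff=3.4669 vs cont=16.8159 → 16.8159 [wait]  node(1,1) S=148.4857 payoff=0.0000 vs cont=5.6486 → 5.6486 [wait]  ⇒ S*(1)=-
t_0: node(0,0) S=128.1000 payoff=0.0000 vs cont=11.4869 → 11.4869 [wait]  ⇒ S*(0)=-

price = 11.4869
boundary = - - - - 70.9590 82.2514 95.3407
tree:
11.4869
16.8159 5.6486
23.9092 9.0550 1.9051
32.7941 14.2070 3.3967 0.2622
43.0210 21.6623 6.0268 0.5000 0.0000
52.7630 31.7286 10.6336 0.9534 0.0000 0.0000
61.1675 43.0210 18.6393 1.8181 0.0000 0.0000 0.0000
68.4181 52.7630 31.7286 3.4669 0.0000 0.0000 0.0000 0.0000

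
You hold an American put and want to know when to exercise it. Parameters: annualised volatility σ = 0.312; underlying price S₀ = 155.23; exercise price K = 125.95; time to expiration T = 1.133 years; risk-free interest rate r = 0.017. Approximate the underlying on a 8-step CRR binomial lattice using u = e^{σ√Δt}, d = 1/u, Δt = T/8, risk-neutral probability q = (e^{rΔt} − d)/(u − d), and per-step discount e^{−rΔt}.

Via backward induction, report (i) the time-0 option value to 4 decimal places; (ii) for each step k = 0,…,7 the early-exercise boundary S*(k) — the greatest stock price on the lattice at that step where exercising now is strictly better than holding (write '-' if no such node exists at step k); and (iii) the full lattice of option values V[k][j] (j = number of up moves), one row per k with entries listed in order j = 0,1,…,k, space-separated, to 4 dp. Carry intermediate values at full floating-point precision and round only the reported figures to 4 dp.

price = 6.6798
boundary = - - - - - 86.3002 97.0520 109.1433
tree:
6.6798
10.1297 2.9896
14.9960 4.9281 0.9124
21.5594 7.9869 1.6512 0.1195
29.8979 12.6674 2.9750 0.2307 0.0000
39.6498 19.5221 5.3323 0.4456 0.0000 0.0000
49.2105 28.8980 9.5002 0.8605 0.0000 0.0000 0.0000
57.7120 39.6498 16.8067 1.6617 0.0000 0.0000 0.0000 0.0000
65.2717 49.2105 28.8980 3.2089 0.0000 0.0000 0.0000 0.0000 0.0000

params: Δt=0.14163 u=1.12459 d=0.88922 q=0.48092 e^(-rΔt)=0.99760
t_8 payoffs: 65.2717 49.2105 28.8980 3.2089 0.0000 0.0000 0.0000 0.0000 0.0000
t_7: node(7,0) S=68.2380 payoff=57.7120 vs cont=57.4092 → 57.7120 [stop]  node(7,1) S=86.3002 payoff=39.6498 vs cont=39.3470 → 39.6498 [stop]  node(7,2) S=109.1433 payoff=16.8067 vs cont=16.5038 → 16.8067 [stop]  node(7,3) S=138.0330 payoff=0.0000 vs cont=1.6617 → 1.6617 [wait]  node(7,4) S=174.5695 payoff=0.0000 vs cont=0.0000 → 0.0000 [wait]  node(7,5) S=220.7771 payoff=0.0000 vs cont=0.0000 → 0.0000 [wait]  node(7,6) S=279.2156 payoff=0.0000 vs cont=0.0000 → 0.0000 [wait]  node(7,7) S=353.1224 payoff=0.0000 vs cont=0.0000 → 0.0000 [wait]  ⇒ S*(7)=109.1433
t_6: node(6,0) S=76.7395 payoff=49.2105 vs cont=48.9076 → 49.2105 [stop]  node(6,1) S=97.0520 payoff=28.8980 vs cont=28.5951 → 28.8980 [stop]  node(6,2) S=122.7411 payoff=3.2089 vs cont=9.5002 → 9.5002 [wait]  node(6,3) S=155.2300 payoff=0.0000 vs cont=0.8605 → 0.8605 [wait]  node(6,4) S=196.3185 payoff=0.0000 vs cont=0.0000 → 0.0000 [wait]  node(6,5) S=248.2829 payoff=0.0000 vs cont=0.0000 → 0.0000 [wait]  node(6,6) S=314.0020 payoff=0.0000 vs cont=0.0000 → 0.0000 [wait]  ⇒ S*(6)=97.0520
t_5: node(5,0) S=86.3002 payoff=39.6498 vs cont=39.3470 → 39.6498 [stop]  node(5,1) S=109.1433 payoff=16.8067 vs cont=19.5221 → 19.5221 [wait]  node(5,2) S=138.0330 payoff=0.0000 vs cont=5.3323 → 5.3323 [wait]  node(5,3) S=174.5695 payoff=0.0000 vs cont=0.4456 → 0.4456 [wait]  node(5,4) S=220.7771 payoff=0.0000 vs cont=0.0000 → 0.0000 [wait]  node(5,5) S=279.2156 payoff=0.0000 vs cont=0.0000 → 0.0000 [wait]  ⇒ S*(5)=86.3002
t_4: node(4,0) S=97.0520 payoff=28.8980 vs cont=29.8979 → 29.8979 [wait]  node(4,1) S=122.7411 payoff=3.2089 vs cont=12.6674 → 12.6674 [wait]  node(4,2) S=155.2300 payoff=0.0000 vs cont=2.9750 → 2.9750 [wait]  node(4,3) S=196.3185 payoff=0.0000 vs cont=0.2307 → 0.2307 [wait]  node(4,4) S=248.2829 payoff=0.0000 vs cont=0.0000 → 0.0000 [wait]  ⇒ S*(4)=-
t_3: node(3,0) S=109.1433 payoff=16.8067 vs cont=21.5594 → 21.5594 [wait]  node(3,1) S=138.0330 payoff=0.0000 vs cont=7.9869 → 7.9869 [wait]  node(3,2) S=174.5695 payoff=0.0000 vs cont=1.6512 → 1.6512 [wait]  node(3,3) S=220.7771 payoff=0.0000 vs cont=0.1195 → 0.1195 [wait]  ⇒ S*(3)=-
t_2: node(2,0) S=122.7411 payoff=3.2089 vs cont=14.9960 → 14.9960 [wait]  node(2,1) S=155.2300 payoff=0.0000 vs cont=4.9281 → 4.9281 [wait]  node(2,2) S=196.3185 payoff=0.0000 vs cont=0.9124 → 0.9124 [wait]  ⇒ S*(2)=-
t_1: node(1,0) S=138.0330 payoff=0.0000 vs cont=10.1297 → 10.1297 [wait]  node(1,1) S=174.5695 payoff=0.0000 vs cont=2.9896 → 2.9896 [wait]  ⇒ S*(1)=-
t_0: node(0,0) S=155.2300 payoff=0.0000 vs cont=6.6798 → 6.6798 [wait]  ⇒ S*(0)=-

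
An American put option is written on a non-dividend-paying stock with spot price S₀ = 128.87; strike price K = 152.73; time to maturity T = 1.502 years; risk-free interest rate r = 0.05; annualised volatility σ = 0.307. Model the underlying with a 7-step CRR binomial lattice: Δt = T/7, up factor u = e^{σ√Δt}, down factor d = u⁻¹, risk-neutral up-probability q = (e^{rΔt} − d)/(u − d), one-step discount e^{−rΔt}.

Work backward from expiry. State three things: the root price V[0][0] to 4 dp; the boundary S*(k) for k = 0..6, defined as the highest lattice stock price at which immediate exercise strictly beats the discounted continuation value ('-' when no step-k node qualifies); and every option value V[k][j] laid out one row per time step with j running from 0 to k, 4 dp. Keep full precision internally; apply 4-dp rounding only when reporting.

price = 29.8164
boundary = - - 96.9687 111.7871 96.9687 111.7871 128.8700
tree:
29.8164
41.5302 18.8503
55.7613 28.3215 9.8708
68.6154 40.9429 16.4240 3.5898
79.7656 55.7613 26.5045 6.7886 0.4974
89.4377 68.6154 40.9429 12.7678 1.0101 0.0000
97.8277 79.7656 55.7613 23.8600 2.0515 0.0000 0.0000
105.1055 89.4377 68.6154 40.9429 4.1665 0.0000 0.0000 0.0000

Δt=0.21457, u=1.15282, d=0.86744, q=0.50230, disc=e^(-rΔt)=0.98933
k=7 terminal: V=max(K-S,0) → 105.1055 89.4377 68.6154 40.9429 4.1665 0.0000 0.0000 0.0000
k=6: j=0 S=54.9023 intr=97.8277 cont=96.1979 V=97.8277[EX]; j=1 S=72.9644 intr=79.7656 cont=78.1358 V=79.7656[EX]; j=2 S=96.9687 intr=55.7613 cont=54.1315 V=55.7613[EX]; j=3 S=128.8700 intr=23.8600 cont=22.2302 V=23.8600[EX]; j=4 S=171.2664 intr=0.0000 cont=2.0515 V=2.0515[hold]; j=5 S=227.6107 intr=0.0000 cont=0.0000 V=0.0000[hold]; j=6 S=302.4914 intr=0.0000 cont=0.0000 V=0.0000[hold]  S*(6)=128.8700
k=5: j=0 S=63.2923 intr=89.4377 cont=87.8079 V=89.4377[EX]; j=1 S=84.1146 intr=68.6154 cont=66.9856 V=68.6154[EX]; j=2 S=111.7871 intr=40.9429 cont=39.3131 V=40.9429[EX]; j=3 S=148.5635 intr=4.1665 cont=12.7678 V=12.7678[hold]; j=4 S=197.4388 intr=0.0000 cont=1.0101 V=1.0101[hold]; j=5 S=262.3933 intr=0.0000 cont=0.0000 V=0.0000[hold]  S*(5)=111.7871
k=4: j=0 S=72.9644 intr=79.7656 cont=78.1358 V=79.7656[EX]; j=1 S=96.9687 intr=55.7613 cont=54.1315 V=55.7613[EX]; j=2 S=128.8700 intr=23.8600 cont=26.5045 V=26.5045[hold]; j=3 S=171.2664 intr=0.0000 cont=6.7886 V=6.7886[hold]; j=4 S=227.6107 intr=0.0000 cont=0.4974 V=0.4974[hold]  S*(4)=96.9687
k=3: j=0 S=84.1146 intr=68.6154 cont=66.9856 V=68.6154[EX]; j=1 S=111.7871 intr=40.9429 cont=40.6273 V=40.9429[EX]; j=2 S=148.5635 intr=4.1665 cont=16.4240 V=16.4240[hold]; j=3 S=197.4388 intr=0.0000 cont=3.5898 V=3.5898[hold]  S*(3)=111.7871
k=2: j=0 S=96.9687 intr=55.7613 cont=54.1315 V=55.7613[EX]; j=1 S=128.8700 intr=23.8600 cont=28.3215 V=28.3215[hold]; j=2 S=171.2664 intr=0.0000 cont=9.8708 V=9.8708[hold]  S*(2)=96.9687
k=1: j=0 S=111.7871 intr=40.9429 cont=41.5302 V=41.5302[hold]; j=1 S=148.5635 intr=4.1665 cont=18.8503 V=18.8503[hold]  S*(1)=-
k=0: j=0 S=128.8700 intr=23.8600 cont=29.8164 V=29.8164[hold]  S*(0)=-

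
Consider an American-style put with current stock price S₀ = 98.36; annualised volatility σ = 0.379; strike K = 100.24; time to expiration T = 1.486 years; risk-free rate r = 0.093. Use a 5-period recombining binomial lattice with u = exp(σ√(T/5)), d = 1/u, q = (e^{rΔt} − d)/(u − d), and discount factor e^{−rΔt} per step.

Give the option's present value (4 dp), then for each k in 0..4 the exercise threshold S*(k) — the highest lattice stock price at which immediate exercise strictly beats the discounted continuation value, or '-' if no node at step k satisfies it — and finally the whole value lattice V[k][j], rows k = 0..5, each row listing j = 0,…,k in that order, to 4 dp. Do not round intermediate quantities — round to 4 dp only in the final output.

price = 14.1494
boundary = - - 65.0660 52.9203 65.0660
tree:
14.1494
22.7398 6.8561
35.1740 12.3060 2.1140
47.3197 21.3478 4.4889 0.0000
57.1982 35.1740 9.5320 0.0000 0.0000
65.2328 47.3197 20.2407 0.0000 0.0000 0.0000

params: Δt=0.29720 u=1.22951 d=0.81333 q=0.51587 e^(-rΔt)=0.97274
t_5 payoffs: 65.2328 47.3197 20.2407 0.0000 0.0000 0.0000
t_4: node(4,0) S=43.0418 payoff=57.1982 vs cont=54.4656 → 57.1982 [stop]  node(4,1) S=65.0660 payoff=35.1740 vs cont=32.4413 → 35.1740 [stop]  node(4,2) S=98.3600 payoff=1.8800 vs cont=9.5320 → 9.5320 [wait]  node(4,3) S=148.6903 payoff=0.0000 vs cont=0.0000 → 0.0000 [wait]  node(4,4) S=224.7745 payoff=0.0000 vs cont=0.0000 → 0.0000 [wait]  ⇒ S*(4)=65.0660
t_3: node(3,0) S=52.9203 payoff=47.3197 vs cont=44.5871 → 47.3197 [stop]  node(3,1) S=79.9993 payoff=20.2407 vs cont=21.3478 → 21.3478 [wait]  node(3,2) S=120.9346 payoff=0.0000 vs cont=4.4889 → 4.4889 [wait]  node(3,3) S=182.8163 payoff=0.0000 vs cont=0.0000 → 0.0000 [wait]  ⇒ S*(3)=52.9203
t_2: node(2,0) S=65.0660 payoff=35.1740 vs cont=32.9969 → 35.1740 [stop]  node(2,1) S=98.3600 payoff=1.8800 vs cont=12.3060 → 12.3060 [wait]  node(2,2) S=148.6903 payoff=0.0000 vs cont=2.1140 → 2.1140 [wait]  ⇒ S*(2)=65.0660
t_1: node(1,0) S=79.9993 payoff=20.2407 vs cont=22.7398 → 22.7398 [wait]  node(1,1) S=120.9346 payoff=0.0000 vs cont=6.8561 → 6.8561 [wait]  ⇒ S*(1)=-
t_0: node(0,0) S=98.3600 payoff=1.8800 vs cont=14.1494 → 14.1494 [wait]  ⇒ S*(0)=-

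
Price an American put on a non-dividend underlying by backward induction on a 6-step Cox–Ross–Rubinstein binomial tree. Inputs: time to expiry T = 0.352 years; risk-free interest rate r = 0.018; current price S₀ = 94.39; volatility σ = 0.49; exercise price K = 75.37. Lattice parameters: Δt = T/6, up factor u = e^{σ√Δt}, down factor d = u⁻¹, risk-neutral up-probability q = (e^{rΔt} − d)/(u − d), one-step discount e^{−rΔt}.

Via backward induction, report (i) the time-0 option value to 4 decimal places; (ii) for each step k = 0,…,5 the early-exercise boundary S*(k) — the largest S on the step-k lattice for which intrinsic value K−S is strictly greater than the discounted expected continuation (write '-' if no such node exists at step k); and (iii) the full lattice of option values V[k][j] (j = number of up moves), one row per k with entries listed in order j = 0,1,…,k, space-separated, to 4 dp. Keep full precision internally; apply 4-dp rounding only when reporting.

price = 2.7498
boundary = - - - - 58.7153 66.1142
tree:
2.7498
4.4871 0.8341
7.1726 1.5266 0.0700
11.1501 2.7890 0.1335 0.0000
16.6547 5.0860 0.2545 0.0000 0.0000
23.2257 9.2558 0.4850 0.0000 0.0000 0.0000
29.0612 16.6547 0.9245 0.0000 0.0000 0.0000 0.0000

Δt=0.05867  u=1.12601  d=0.88809  q=0.47480  discount=0.99894
step 6 (expiry): payoffs max(K−S,0) = 29.0612 16.6547 0.9245 0.0000 0.0000 0.0000 0.0000
step 5: (k=5,j=0): S=52.1443, (K−S)⁺=23.2257, hold=23.1461 ⇒ V=23.2257 exercise | (k=5,j=1): S=66.1142, (K−S)⁺=9.2558, hold=9.1763 ⇒ V=9.2558 exercise | (k=5,j=2): S=83.8267, (K−S)⁺=0.0000, hold=0.4850 ⇒ V=0.4850 continue | (k=5,j=3): S=106.2845, (K−S)⁺=0.0000, hold=0.0000 ⇒ V=0.0000 continue | (k=5,j=4): S=134.7588, (K−S)⁺=0.0000, hold=0.0000 ⇒ V=0.0000 continue | (k=5,j=5): S=170.8617, (K−S)⁺=0.0000, hold=0.0000 ⇒ V=0.0000 continue  boundary S*=66.1142
step 4: (k=4,j=0): S=58.7153, (K−S)⁺=16.6547, hold=16.5752 ⇒ V=16.6547 exercise | (k=4,j=1): S=74.4455, (K−S)⁺=0.9245, hold=5.0860 ⇒ V=5.0860 continue | (k=4,j=2): S=94.3900, (K−S)⁺=0.0000, hold=0.2545 ⇒ V=0.2545 continue | (k=4,j=3): S=119.6778, (K−S)⁺=0.0000, hold=0.0000 ⇒ V=0.0000 continue | (k=4,j=4): S=151.7403, (K−S)⁺=0.0000, hold=0.0000 ⇒ V=0.0000 continue  boundary S*=58.7153
step 3: (k=3,j=0): S=66.1142, (K−S)⁺=9.2558, hold=11.1501 ⇒ V=11.1501 continue | (k=3,j=1): S=83.8267, (K−S)⁺=0.0000, hold=2.7890 ⇒ V=2.7890 continue | (k=3,j=2): S=106.2845, (K−S)⁺=0.0000, hold=0.1335 ⇒ V=0.1335 continue | (k=3,j=3): S=134.7588, (K−S)⁺=0.0000, hold=0.0000 ⇒ V=0.0000 continue  boundary S*=-
step 2: (k=2,j=0): S=74.4455, (K−S)⁺=0.9245, hold=7.1726 ⇒ V=7.1726 continue | (k=2,j=1): S=94.3900, (K−S)⁺=0.0000, hold=1.5266 ⇒ V=1.5266 continue | (k=2,j=2): S=119.6778, (K−S)⁺=0.0000, hold=0.0700 ⇒ V=0.0700 continue  boundary S*=-
step 1: (k=1,j=0): S=83.8267, (K−S)⁺=0.0000, hold=4.4871 ⇒ V=4.4871 continue | (k=1,j=1): S=106.2845, (K−S)⁺=0.0000, hold=0.8341 ⇒ V=0.8341 continue  boundary S*=-
step 0: (k=0,j=0): S=94.3900, (K−S)⁺=0.0000, hold=2.7498 ⇒ V=2.7498 continue  boundary S*=-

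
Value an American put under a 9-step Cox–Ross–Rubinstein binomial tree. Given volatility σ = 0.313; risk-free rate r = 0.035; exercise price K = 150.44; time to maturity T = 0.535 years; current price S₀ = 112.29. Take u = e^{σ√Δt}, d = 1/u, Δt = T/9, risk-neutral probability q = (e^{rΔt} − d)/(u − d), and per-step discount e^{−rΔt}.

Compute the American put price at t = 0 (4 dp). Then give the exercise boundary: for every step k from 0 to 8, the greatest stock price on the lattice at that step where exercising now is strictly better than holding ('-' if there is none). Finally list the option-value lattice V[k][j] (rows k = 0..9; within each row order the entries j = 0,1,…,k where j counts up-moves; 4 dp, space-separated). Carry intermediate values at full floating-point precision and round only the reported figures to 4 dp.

price = 38.4762
boundary = - 104.0396 96.3954 104.0396 112.2900 104.0396 112.2900 121.1947 130.8055
tree:
38.4762
46.4004 30.5398
54.0446 38.2184 22.8210
61.1272 46.4004 30.0175 15.5624
67.6894 54.0446 38.1500 21.8326 9.2199
73.7694 61.1272 46.4004 29.4962 14.0925 4.2791
79.4027 67.6894 54.0446 38.1500 20.7765 7.3209 1.1884
84.6221 73.7694 61.1272 46.4004 29.2453 12.2089 2.3562 0.0000
89.4580 79.4027 67.6894 54.0446 38.1500 19.6345 4.6714 0.0000 0.0000
93.9386 84.6221 73.7694 61.1272 46.4004 29.2453 9.2616 0.0000 0.0000 0.0000

Δt=0.05944, u=1.07930, d=0.92653, q=0.49456, disc=e^(-rΔt)=0.99792
k=9 terminal: V=max(K-S,0) → 93.9386 84.6221 73.7694 61.1272 46.4004 29.2453 9.2616 0.0000 0.0000 0.0000
k=8: j=0 S=60.9820 intr=89.4580 cont=89.1453 V=89.4580[EX]; j=1 S=71.0373 intr=79.4027 cont=79.0900 V=79.4027[EX]; j=2 S=82.7506 intr=67.6894 cont=67.3767 V=67.6894[EX]; j=3 S=96.3954 intr=54.0446 cont=53.7319 V=54.0446[EX]; j=4 S=112.2900 intr=38.1500 cont=37.8373 V=38.1500[EX]; j=5 S=130.8055 intr=19.6345 cont=19.3218 V=19.6345[EX]; j=6 S=152.3740 intr=0.0000 cont=4.6714 V=4.6714[hold]; j=7 S=177.4989 intr=0.0000 cont=0.0000 V=0.0000[hold]; j=8 S=206.7666 intr=0.0000 cont=0.0000 V=0.0000[hold]  S*(8)=130.8055
k=7: j=0 S=65.8179 intr=84.6221 cont=84.3094 V=84.6221[EX]; j=1 S=76.6706 intr=73.7694 cont=73.4567 V=73.7694[EX]; j=2 S=89.3128 intr=61.1272 cont=60.8145 V=61.1272[EX]; j=3 S=104.0396 intr=46.4004 cont=46.0877 V=46.4004[EX]; j=4 S=121.1947 intr=29.2453 cont=28.9327 V=29.2453[EX]; j=5 S=141.1784 intr=9.2616 cont=12.2089 V=12.2089[hold]; j=6 S=164.4573 intr=0.0000 cont=2.3562 V=2.3562[hold]; j=7 S=191.5747 intr=0.0000 cont=0.0000 V=0.0000[hold]  S*(7)=121.1947
k=6: j=0 S=71.0373 intr=79.4027 cont=79.0900 V=79.4027[EX]; j=1 S=82.7506 intr=67.6894 cont=67.3767 V=67.6894[EX]; j=2 S=96.3954 intr=54.0446 cont=53.7319 V=54.0446[EX]; j=3 S=112.2900 intr=38.1500 cont=37.8373 V=38.1500[EX]; j=4 S=130.8055 intr=19.6345 cont=20.7765 V=20.7765[hold]; j=5 S=152.3740 intr=0.0000 cont=7.3209 V=7.3209[hold]; j=6 S=177.4989 intr=0.0000 cont=1.1884 V=1.1884[hold]  S*(6)=112.2900
k=5: j=0 S=76.6706 intr=73.7694 cont=73.4567 V=73.7694[EX]; j=1 S=89.3128 intr=61.1272 cont=60.8145 V=61.1272[EX]; j=2 S=104.0396 intr=46.4004 cont=46.0877 V=46.4004[EX]; j=3 S=121.1947 intr=29.2453 cont=29.4962 V=29.4962[hold]; j=4 S=141.1784 intr=9.2616 cont=14.0925 V=14.0925[hold]; j=5 S=164.4573 intr=0.0000 cont=4.2791 V=4.2791[hold]  S*(5)=104.0396
k=4: j=0 S=82.7506 intr=67.6894 cont=67.3767 V=67.6894[EX]; j=1 S=96.3954 intr=54.0446 cont=53.7319 V=54.0446[EX]; j=2 S=112.2900 intr=38.1500 cont=37.9612 V=38.1500[EX]; j=3 S=130.8055 intr=19.6345 cont=21.8326 V=21.8326[hold]; j=4 S=152.3740 intr=0.0000 cont=9.2199 V=9.2199[hold]  S*(4)=112.2900
k=3: j=0 S=89.3128 intr=61.1272 cont=60.8145 V=61.1272[EX]; j=1 S=104.0396 intr=46.4004 cont=46.0877 V=46.4004[EX]; j=2 S=121.1947 intr=29.2453 cont=30.0175 V=30.0175[hold]; j=3 S=141.1784 intr=9.2616 cont=15.5624 V=15.5624[hold]  S*(3)=104.0396
k=2: j=0 S=96.3954 intr=54.0446 cont=53.7319 V=54.0446[EX]; j=1 S=112.2900 intr=38.1500 cont=38.2184 V=38.2184[hold]; j=2 S=130.8055 intr=19.6345 cont=22.8210 V=22.8210[hold]  S*(2)=96.3954
k=1: j=0 S=104.0396 intr=46.4004 cont=46.1215 V=46.4004[EX]; j=1 S=121.1947 intr=29.2453 cont=30.5398 V=30.5398[hold]  S*(1)=104.0396
k=0: j=0 S=112.2900 intr=38.1500 cont=38.4762 V=38.4762[hold]  S*(0)=-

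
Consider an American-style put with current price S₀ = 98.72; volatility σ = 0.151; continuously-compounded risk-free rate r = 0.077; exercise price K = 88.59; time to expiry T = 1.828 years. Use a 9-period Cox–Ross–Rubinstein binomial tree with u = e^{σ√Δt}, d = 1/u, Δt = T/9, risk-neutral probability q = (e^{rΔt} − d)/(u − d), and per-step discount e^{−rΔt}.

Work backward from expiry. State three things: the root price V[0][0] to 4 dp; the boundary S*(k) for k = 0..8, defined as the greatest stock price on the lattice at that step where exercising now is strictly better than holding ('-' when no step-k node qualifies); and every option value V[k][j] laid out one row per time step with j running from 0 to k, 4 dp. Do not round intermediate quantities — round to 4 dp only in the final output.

price = 1.2686
boundary = - - - 80.4898 75.1945 80.4898 75.1945 80.4898 75.1945
tree:
1.2686
2.4192 0.5309
4.4943 1.0920 0.1687
8.1002 2.1957 0.3811 0.0308
13.3955 4.2922 0.8483 0.0779 0.0000
18.3425 8.1002 1.8530 0.1973 0.0000 0.0000
22.9639 13.3955 3.9452 0.4994 0.0000 0.0000 0.0000
27.2814 18.3425 8.1002 1.2642 0.0000 0.0000 0.0000 0.0000
31.3148 22.9639 13.3955 3.2001 0.0000 0.0000 0.0000 0.0000 0.0000
35.0828 27.2814 18.3425 8.1002 0.0000 0.0000 0.0000 0.0000 0.0000 0.0000

Δt=0.20311  u=1.07042  d=0.93421  q=0.59872  discount=0.98448
step 9 (expiry): payoffs max(K−S,0) = 35.0828 27.2814 18.3425 8.1002 0.0000 0.0000 0.0000 0.0000 0.0000 0.0000
step 8: (k=8,j=0): S=57.2752, (K−S)⁺=31.3148, hold=29.9401 ⇒ V=31.3148 exercise | (k=8,j=1): S=65.6261, (K−S)⁺=22.9639, hold=21.5892 ⇒ V=22.9639 exercise | (k=8,j=2): S=75.1945, (K−S)⁺=13.3955, hold=12.0208 ⇒ V=13.3955 exercise | (k=8,j=3): S=86.1580, (K−S)⁺=2.4320, hold=3.2001 ⇒ V=3.2001 continue | (k=8,j=4): S=98.7200, (K−S)⁺=0.0000, hold=0.0000 ⇒ V=0.0000 continue | (k=8,j=5): S=113.1136, (K−S)⁺=0.0000, hold=0.0000 ⇒ V=0.0000 continue | (k=8,j=6): S=129.6058, (K−S)⁺=0.0000, hold=0.0000 ⇒ V=0.0000 continue | (k=8,j=7): S=148.5026, (K−S)⁺=0.0000, hold=0.0000 ⇒ V=0.0000 continue | (k=8,j=8): S=170.1546, (K−S)⁺=0.0000, hold=0.0000 ⇒ V=0.0000 continue  boundary S*=75.1945
step 7: (k=7,j=0): S=61.3086, (K−S)⁺=27.2814, hold=25.9067 ⇒ V=27.2814 exercise | (k=7,j=1): S=70.2475, (K−S)⁺=18.3425, hold=16.9677 ⇒ V=18.3425 exercise | (k=7,j=2): S=80.4898, (K−S)⁺=8.1002, hold=7.1782 ⇒ V=8.1002 exercise | (k=7,j=3): S=92.2254, (K−S)⁺=0.0000, hold=1.2642 ⇒ V=1.2642 continue | (k=7,j=4): S=105.6720, (K−S)⁺=0.0000, hold=0.0000 ⇒ V=0.0000 continue | (k=7,j=5): S=121.0792, (K−S)⁺=0.0000, hold=0.0000 ⇒ V=0.0000 continue | (k=7,j=6): S=138.7328, (K−S)⁺=0.0000, hold=0.0000 ⇒ V=0.0000 continue | (k=7,j=7): S=158.9603, (K−S)⁺=0.0000, hold=0.0000 ⇒ V=0.0000 continue  boundary S*=80.4898
step 6: (k=6,j=0): S=65.6261, (K−S)⁺=22.9639, hold=21.5892 ⇒ V=22.9639 exercise | (k=6,j=1): S=75.1945, (K−S)⁺=13.3955, hold=12.0208 ⇒ V=13.3955 exercise | (k=6,j=2): S=86.1580, (K−S)⁺=2.4320, hold=3.9452 ⇒ V=3.9452 continue | (k=6,j=3): S=98.7200, (K−S)⁺=0.0000, hold=0.4994 ⇒ V=0.4994 continue | (k=6,j=4): S=113.1136, (K−S)⁺=0.0000, hold=0.0000 ⇒ V=0.0000 continue | (k=6,j=5): S=129.6058, (K−S)⁺=0.0000, hold=0.0000 ⇒ V=0.0000 continue | (k=6,j=6): S=148.5026, (K−S)⁺=0.0000, hold=0.0000 ⇒ V=0.0000 continue  boundary S*=75.1945
step 5: (k=5,j=0): S=70.2475, (K−S)⁺=18.3425, hold=16.9677 ⇒ V=18.3425 exercise | (k=5,j=1): S=80.4898, (K−S)⁺=8.1002, hold=7.6174 ⇒ V=8.1002 exercise | (k=5,j=2): S=92.2254, (K−S)⁺=0.0000, hold=1.8530 ⇒ V=1.8530 continue | (k=5,j=3): S=105.6720, (K−S)⁺=0.0000, hold=0.1973 ⇒ V=0.1973 continue | (k=5,j=4): S=121.0792, (K−S)⁺=0.0000, hold=0.0000 ⇒ V=0.0000 continue | (k=5,j=5): S=138.7328, (K−S)⁺=0.0000, hold=0.0000 ⇒ V=0.0000 continue  boundary S*=80.4898
step 4: (k=4,j=0): S=75.1945, (K−S)⁺=13.3955, hold=12.0208 ⇒ V=13.3955 exercise | (k=4,j=1): S=86.1580, (K−S)⁺=2.4320, hold=4.2922 ⇒ V=4.2922 continue | (k=4,j=2): S=98.7200, (K−S)⁺=0.0000, hold=0.8483 ⇒ V=0.8483 continue | (k=4,j=3): S=113.1136, (K−S)⁺=0.0000, hold=0.0779 ⇒ V=0.0779 continue | (k=4,j=4): S=129.6058, (K−S)⁺=0.0000, hold=0.0000 ⇒ V=0.0000 continue  boundary S*=75.1945
step 3: (k=3,j=0): S=80.4898, (K−S)⁺=8.1002, hold=7.8220 ⇒ V=8.1002 exercise | (k=3,j=1): S=92.2254, (K−S)⁺=0.0000, hold=2.1957 ⇒ V=2.1957 continue | (k=3,j=2): S=105.6720, (K−S)⁺=0.0000, hold=0.3811 ⇒ V=0.3811 continue | (k=3,j=3): S=121.0792, (K−S)⁺=0.0000, hold=0.0308 ⇒ V=0.0308 continue  boundary S*=80.4898
step 2: (k=2,j=0): S=86.1580, (K−S)⁺=2.4320, hold=4.4943 ⇒ V=4.4943 continue | (k=2,j=1): S=98.7200, (K−S)⁺=0.0000, hold=1.0920 ⇒ V=1.0920 continue | (k=2,j=2): S=113.1136, (K−S)⁺=0.0000, hold=0.1687 ⇒ V=0.1687 continue  boundary S*=-
step 1: (k=1,j=0): S=92.2254, (K−S)⁺=0.0000, hold=2.4192 ⇒ V=2.4192 continue | (k=1,j=1): S=105.6720, (K−S)⁺=0.0000, hold=0.5309 ⇒ V=0.5309 continue  boundary S*=-
step 0: (k=0,j=0): S=98.7200, (K−S)⁺=0.0000, hold=1.2686 ⇒ V=1.2686 continue  boundary S*=-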